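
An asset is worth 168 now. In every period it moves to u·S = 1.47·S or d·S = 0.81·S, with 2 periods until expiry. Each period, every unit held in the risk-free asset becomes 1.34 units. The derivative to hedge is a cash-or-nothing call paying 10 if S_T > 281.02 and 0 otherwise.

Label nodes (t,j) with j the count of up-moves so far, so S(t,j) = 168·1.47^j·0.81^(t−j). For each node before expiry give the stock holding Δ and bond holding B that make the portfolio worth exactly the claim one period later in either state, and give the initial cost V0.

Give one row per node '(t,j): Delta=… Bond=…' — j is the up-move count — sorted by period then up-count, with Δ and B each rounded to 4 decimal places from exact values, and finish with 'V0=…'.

Since d<R<u, set p* = (R−d)/(u−d) = 0.8030; price each node as the discounted p*-expectation of its children.
Payoff layer (t=2): V(2,0)=0.0000, V(2,1)=0.0000, V(2,2)=10.0000
(1,0): S=136.0800. Δ = (V_up−V_dn)/(S_up−S_dn) = (0.0000−0.0000)/(200.0376−110.2248) = 0.0000. V = [p*·0.0000 + (1−p*)·0.0000]/1.34 = 0.0000. B = V − Δ·S = 0.0000.
(1,1): S=246.9600. Δ = (V_up−V_dn)/(S_up−S_dn) = (10.0000−0.0000)/(363.0312−200.0376) = 0.0614. V = [p*·10.0000 + (1−p*)·0.0000]/1.34 = 5.9928. B = V − Δ·S = -9.1588.
(0,0): S=168.0000. Δ = (V_up−V_dn)/(S_up−S_dn) = (5.9928−0.0000)/(246.9600−136.0800) = 0.0540. V = [p*·5.9928 + (1−p*)·0.0000]/1.34 = 3.5913. B = V − Δ·S = -5.4886.
Each (Δ,B) replicates both successor values, so the strategy is self-financing and V0 is arbitrage-free.

(0,0): Delta=0.0540 Bond=-5.4886
(1,0): Delta=0.0000 Bond=0.0000
(1,1): Delta=0.0614 Bond=-9.1588
V0=3.5913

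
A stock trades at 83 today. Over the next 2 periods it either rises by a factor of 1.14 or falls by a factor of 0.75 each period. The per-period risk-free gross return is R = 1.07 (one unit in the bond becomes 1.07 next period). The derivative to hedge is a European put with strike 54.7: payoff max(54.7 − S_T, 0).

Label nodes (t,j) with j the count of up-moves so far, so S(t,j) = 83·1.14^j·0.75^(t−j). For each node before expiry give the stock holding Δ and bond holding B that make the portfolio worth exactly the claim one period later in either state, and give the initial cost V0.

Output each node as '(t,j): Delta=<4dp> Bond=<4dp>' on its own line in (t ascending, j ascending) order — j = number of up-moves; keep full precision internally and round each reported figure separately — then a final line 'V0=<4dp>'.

(0,0): Delta=-0.0415 Bond=3.6718
(1,0): Delta=-0.3300 Bond=21.8889
(1,1): Delta=0.0000 Bond=0.0000
V0=0.2255

The replicating-portfolio and risk-neutral prices coincide; use p* = (1.07−0.75)/(1.14−0.75) = 0.8205 for the latter.
Terminal values V(2,·): V(2,0)=8.0125, V(2,1)=0.0000, V(2,2)=0.0000
Node (1,0) S=62.2500: V=(p*·0.0000+(1−p*)·8.0125)/1.07=1.3441; Δ=(0.0000−8.0125)/(70.9650−46.6875)=-0.3300; B=V−Δ·S=21.8889
Node (1,1) S=94.6200: V=(p*·0.0000+(1−p*)·0.0000)/1.07=0.0000; Δ=(0.0000−0.0000)/(107.8668−70.9650)=0.0000; B=V−Δ·S=0.0000
Node (0,0) S=83.0000: V=(p*·0.0000+(1−p*)·1.3441)/1.07=0.2255; Δ=(0.0000−1.3441)/(94.6200−62.2500)=-0.0415; B=V−Δ·S=3.6718
Root portfolio cost Δ·83+B reproduces V0=0.2255.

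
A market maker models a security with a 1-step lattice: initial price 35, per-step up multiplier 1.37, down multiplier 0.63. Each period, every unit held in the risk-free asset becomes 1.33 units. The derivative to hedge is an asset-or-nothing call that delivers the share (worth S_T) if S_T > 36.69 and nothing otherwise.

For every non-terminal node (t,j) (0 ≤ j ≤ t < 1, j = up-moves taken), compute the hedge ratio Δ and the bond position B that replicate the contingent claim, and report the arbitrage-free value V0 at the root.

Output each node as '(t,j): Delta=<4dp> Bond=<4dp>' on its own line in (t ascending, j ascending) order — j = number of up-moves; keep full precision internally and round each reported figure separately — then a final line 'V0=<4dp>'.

Under the risk-neutral measure, an up-move has probability p* = (R−d)/(u−d) = 0.9459 and values discount at R = 1.33.
At expiry t=1: V(1,0)=0.0000, V(1,1)=47.9500
Node (0,0) S=35.0000: V=(p*·47.9500+(1−p*)·0.0000)/1.33=34.1038; Δ=(47.9500−0.0000)/(47.9500−22.0500)=1.8514; B=V−Δ·S=-30.6935
Root portfolio cost Δ·35+B reproduces V0=34.1038.

(0,0): Delta=1.8514 Bond=-30.6935
V0=34.1038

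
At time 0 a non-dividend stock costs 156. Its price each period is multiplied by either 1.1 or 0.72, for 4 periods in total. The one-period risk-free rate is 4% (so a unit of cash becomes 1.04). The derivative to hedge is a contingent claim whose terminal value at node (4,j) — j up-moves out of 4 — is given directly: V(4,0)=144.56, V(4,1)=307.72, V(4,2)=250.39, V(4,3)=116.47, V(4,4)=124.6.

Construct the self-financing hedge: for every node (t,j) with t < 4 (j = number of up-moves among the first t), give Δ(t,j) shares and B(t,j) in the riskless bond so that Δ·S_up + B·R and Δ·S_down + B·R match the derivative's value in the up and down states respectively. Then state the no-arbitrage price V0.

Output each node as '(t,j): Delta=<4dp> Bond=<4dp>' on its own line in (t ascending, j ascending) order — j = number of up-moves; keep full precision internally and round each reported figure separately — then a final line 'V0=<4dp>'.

(0,0): Delta=-0.6463 Bond=218.2069
(1,0): Delta=-2.2993 Bond=412.5977
(1,1): Delta=-0.4435 Bond=192.1235
(2,0): Delta=-0.7045 Bond=300.1289
(2,1): Delta=-2.4950 Bond=453.2839
(2,2): Delta=-0.1917 Bond=152.2818
(3,0): Delta=7.3741 Bond=-158.2551
(3,1): Delta=-1.6960 Bond=400.3320
(3,2): Delta=-2.5931 Bond=484.7434
(3,3): Delta=0.1030 Bond=97.1786
V0=117.3796

Under the risk-neutral measure, an up-move has probability p* = (R−d)/(u−d) = 0.8421 and values discount at R = 1.04.
At expiry t=4: V(4,0)=144.5600, V(4,1)=307.7200, V(4,2)=250.3900, V(4,3)=116.4700, V(4,4)=124.6000
(3,0): S=58.2267. Δ = (V_up−V_dn)/(S_up−S_dn) = (307.7200−144.5600)/(64.0494−41.9232) = 7.3741. V = [p*·307.7200 + (1−p*)·144.5600]/1.04 = 271.1134. B = V − Δ·S = -158.2551.
(3,1): S=88.9574. Δ = (V_up−V_dn)/(S_up−S_dn) = (250.3900−307.7200)/(97.8532−64.0494) = -1.6960. V = [p*·250.3900 + (1−p*)·307.7200]/1.04 = 249.4636. B = V − Δ·S = 400.3320.
(3,2): S=135.9072. Δ = (V_up−V_dn)/(S_up−S_dn) = (116.4700−250.3900)/(149.4979−97.8532) = -2.5931. V = [p*·116.4700 + (1−p*)·250.3900]/1.04 = 132.3224. B = V − Δ·S = 484.7434.
(3,3): S=207.6360. Δ = (V_up−V_dn)/(S_up−S_dn) = (124.6000−116.4700)/(228.3996−149.4979) = 0.1030. V = [p*·124.6000 + (1−p*)·116.4700]/1.04 = 118.5734. B = V − Δ·S = 97.1786.
(2,0): S=80.8704. Δ = (V_up−V_dn)/(S_up−S_dn) = (249.4636−271.1134)/(88.9574−58.2267) = -0.7045. V = [p*·249.4636 + (1−p*)·271.1134]/1.04 = 243.1557. B = V − Δ·S = 300.1289.
(2,1): S=123.5520. Δ = (V_up−V_dn)/(S_up−S_dn) = (132.3224−249.4636)/(135.9072−88.9574) = -2.4950. V = [p*·132.3224 + (1−p*)·249.4636]/1.04 = 145.0176. B = V − Δ·S = 453.2839.
(2,2): S=188.7600. Δ = (V_up−V_dn)/(S_up−S_dn) = (118.5734−132.3224)/(207.6360−135.9072) = -0.1917. V = [p*·118.5734 + (1−p*)·132.3224]/1.04 = 116.1003. B = V − Δ·S = 152.2818.
(1,0): S=112.3200. Δ = (V_up−V_dn)/(S_up−S_dn) = (145.0176−243.1557)/(123.5520−80.8704) = -2.2993. V = [p*·145.0176 + (1−p*)·243.1557]/1.04 = 154.3395. B = V − Δ·S = 412.5977.
(1,1): S=171.6000. Δ = (V_up−V_dn)/(S_up−S_dn) = (116.1003−145.0176)/(188.7600−123.5520) = -0.4435. V = [p*·116.1003 + (1−p*)·145.0176]/1.04 = 116.0252. B = V − Δ·S = 192.1235.
(0,0): S=156.0000. Δ = (V_up−V_dn)/(S_up−S_dn) = (116.0252−154.3395)/(171.6000−112.3200) = -0.6463. V = [p*·116.0252 + (1−p*)·154.3395]/1.04 = 117.3796. B = V − Δ·S = 218.2069.
Self-financing check: at every node Δ·S+B equals the discounted successor values.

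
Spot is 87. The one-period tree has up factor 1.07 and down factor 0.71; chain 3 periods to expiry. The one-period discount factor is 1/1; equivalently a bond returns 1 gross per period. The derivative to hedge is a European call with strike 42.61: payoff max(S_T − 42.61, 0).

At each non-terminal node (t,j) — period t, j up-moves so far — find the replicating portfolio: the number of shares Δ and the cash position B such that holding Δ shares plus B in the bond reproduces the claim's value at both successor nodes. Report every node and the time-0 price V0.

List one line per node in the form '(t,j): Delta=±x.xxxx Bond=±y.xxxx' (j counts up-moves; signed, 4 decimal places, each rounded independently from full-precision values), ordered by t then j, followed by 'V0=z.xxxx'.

(0,0): Delta=0.9862 Bond=-41.3209
(1,0): Delta=0.8997 Bond=-35.9801
(1,1): Delta=1.0000 Bond=-42.6100
(2,0): Delta=0.2734 Bond=-8.5134
(2,1): Delta=1.0000 Bond=-42.6100
(2,2): Delta=1.0000 Bond=-42.6100
V0=44.4743

No-arbitrage ⇒ martingale measure with p* = (R−d)/(u−d) = 0.8056.
Payoff layer (t=3): V(3,0)=0.0000, V(3,1)=4.3167, V(3,2)=28.1105, V(3,3)=63.9687
  t=2,j=0: stock 43.8567 → up 46.9267 (V=4.3167), down 31.1383 (V=0.0000). Price 3.4773; hedge Δ=0.2734, bond B=-8.5134.
  t=2,j=1: stock 66.0939 → up 70.7205 (V=28.1105), down 46.9267 (V=4.3167). Price 23.4839; hedge Δ=1.0000, bond B=-42.6100.
  t=2,j=2: stock 99.6063 → up 106.5787 (V=63.9687), down 70.7205 (V=28.1105). Price 56.9963; hedge Δ=1.0000, bond B=-42.6100.
  t=1,j=0: stock 61.7700 → up 66.0939 (V=23.4839), down 43.8567 (V=3.4773). Price 19.5937; hedge Δ=0.8997, bond B=-35.9801.
  t=1,j=1: stock 93.0900 → up 99.6063 (V=56.9963), down 66.0939 (V=23.4839). Price 50.4800; hedge Δ=1.0000, bond B=-42.6100.
  t=0,j=0: stock 87.0000 → up 93.0900 (V=50.4800), down 61.7700 (V=19.5937). Price 44.4743; hedge Δ=0.9862, bond B=-41.3209.
Self-financing check: at every node Δ·S+B equals the discounted successor values.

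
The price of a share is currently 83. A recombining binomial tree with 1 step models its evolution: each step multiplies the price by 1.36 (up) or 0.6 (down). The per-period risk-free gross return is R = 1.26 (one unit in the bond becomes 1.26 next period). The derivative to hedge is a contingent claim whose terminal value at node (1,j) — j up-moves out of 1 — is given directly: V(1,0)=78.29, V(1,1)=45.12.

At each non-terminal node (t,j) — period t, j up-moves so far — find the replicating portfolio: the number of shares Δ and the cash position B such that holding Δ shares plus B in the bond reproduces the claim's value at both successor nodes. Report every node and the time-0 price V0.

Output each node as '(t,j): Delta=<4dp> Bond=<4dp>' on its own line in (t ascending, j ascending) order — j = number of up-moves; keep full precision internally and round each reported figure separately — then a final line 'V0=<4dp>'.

Under the risk-neutral measure, an up-move has probability p* = (R−d)/(u−d) = 0.8684 and values discount at R = 1.26.
Terminal values V(1,·): V(1,0)=78.2900, V(1,1)=45.1200
  t=0,j=0: stock 83.0000 → up 112.8800 (V=45.1200), down 49.8000 (V=78.2900). Price 39.2734; hedge Δ=-0.5258, bond B=82.9181.
Root portfolio cost Δ·83+B reproduces V0=39.2734.

(0,0): Delta=-0.5258 Bond=82.9181
V0=39.2734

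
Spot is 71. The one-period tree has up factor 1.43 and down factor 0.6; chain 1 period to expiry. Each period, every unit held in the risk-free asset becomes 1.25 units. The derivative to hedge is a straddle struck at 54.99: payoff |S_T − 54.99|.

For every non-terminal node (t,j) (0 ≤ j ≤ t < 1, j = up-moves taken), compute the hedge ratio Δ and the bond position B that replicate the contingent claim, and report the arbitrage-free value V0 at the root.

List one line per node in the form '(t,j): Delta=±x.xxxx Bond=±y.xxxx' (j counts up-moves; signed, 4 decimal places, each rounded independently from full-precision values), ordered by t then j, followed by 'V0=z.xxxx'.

(0,0): Delta=0.5795 Bond=-9.8374
V0=31.3072

Under the risk-neutral measure, an up-move has probability p* = (R−d)/(u−d) = 0.7831 and values discount at R = 1.25.
At expiry t=1: V(1,0)=12.3900, V(1,1)=46.5400
Node (0,0) S=71.0000: V=(p*·46.5400+(1−p*)·12.3900)/1.25=31.3072; Δ=(46.5400−12.3900)/(101.5300−42.6000)=0.5795; B=V−Δ·S=-9.8374
Self-financing check: at every node Δ·S+B equals the discounted successor values.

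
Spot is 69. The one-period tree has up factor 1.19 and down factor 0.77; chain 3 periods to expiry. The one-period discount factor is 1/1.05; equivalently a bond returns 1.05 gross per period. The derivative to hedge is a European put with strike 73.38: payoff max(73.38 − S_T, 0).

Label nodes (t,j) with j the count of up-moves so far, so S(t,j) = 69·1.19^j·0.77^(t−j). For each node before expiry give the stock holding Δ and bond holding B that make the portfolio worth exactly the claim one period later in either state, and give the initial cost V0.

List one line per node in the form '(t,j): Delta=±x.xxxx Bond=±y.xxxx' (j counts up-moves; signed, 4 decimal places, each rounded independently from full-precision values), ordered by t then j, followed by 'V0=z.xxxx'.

Risk-neutral probability p* = (R−d)/(u−d) = (1.05−0.77)/(1.19−0.77) = 0.6667.
Terminal values V(3,·): V(3,0)=41.8792, V(3,1)=24.6970, V(3,2)=0.0000, V(3,3)=0.0000
(2,0): S=40.9101. Δ = (V_up−V_dn)/(S_up−S_dn) = (24.6970−41.8792)/(48.6830−31.5008) = -1.0000. V = [p*·24.6970 + (1−p*)·41.8792]/1.05 = 28.9756. B = V − Δ·S = 69.8857.
(2,1): S=63.2247. Δ = (V_up−V_dn)/(S_up−S_dn) = (0.0000−24.6970)/(75.2374−48.6830) = -0.9301. V = [p*·0.0000 + (1−p*)·24.6970]/1.05 = 7.8403. B = V − Δ·S = 66.6426.
(2,2): S=97.7109. Δ = (V_up−V_dn)/(S_up−S_dn) = (0.0000−0.0000)/(116.2760−75.2374) = 0.0000. V = [p*·0.0000 + (1−p*)·0.0000]/1.05 = 0.0000. B = V − Δ·S = 0.0000.
(1,0): S=53.1300. Δ = (V_up−V_dn)/(S_up−S_dn) = (7.8403−28.9756)/(63.2247−40.9101) = -0.9472. V = [p*·7.8403 + (1−p*)·28.9756]/1.05 = 14.1766. B = V − Δ·S = 64.4987.
(1,1): S=82.1100. Δ = (V_up−V_dn)/(S_up−S_dn) = (0.0000−7.8403)/(97.7109−63.2247) = -0.2273. V = [p*·0.0000 + (1−p*)·7.8403]/1.05 = 2.4890. B = V − Δ·S = 21.1564.
(0,0): S=69.0000. Δ = (V_up−V_dn)/(S_up−S_dn) = (2.4890−14.1766)/(82.1100−53.1300) = -0.4033. V = [p*·2.4890 + (1−p*)·14.1766]/1.05 = 6.0808. B = V − Δ·S = 33.9084.
Each (Δ,B) replicates both successor values, so the strategy is self-financing and V0 is arbitrage-free.

(0,0): Delta=-0.4033 Bond=33.9084
(1,0): Delta=-0.9472 Bond=64.4987
(1,1): Delta=-0.2273 Bond=21.1564
(2,0): Delta=-1.0000 Bond=69.8857
(2,1): Delta=-0.9301 Bond=66.6426
(2,2): Delta=0.0000 Bond=0.0000
V0=6.0808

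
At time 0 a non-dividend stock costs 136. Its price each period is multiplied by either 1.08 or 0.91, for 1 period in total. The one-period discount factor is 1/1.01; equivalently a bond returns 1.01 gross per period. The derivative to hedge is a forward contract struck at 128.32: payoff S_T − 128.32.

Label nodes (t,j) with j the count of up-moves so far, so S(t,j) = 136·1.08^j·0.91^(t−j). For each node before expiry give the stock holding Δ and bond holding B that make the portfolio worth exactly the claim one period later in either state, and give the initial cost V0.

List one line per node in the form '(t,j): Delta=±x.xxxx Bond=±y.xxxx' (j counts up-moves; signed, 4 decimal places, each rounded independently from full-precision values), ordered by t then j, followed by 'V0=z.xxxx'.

Risk-neutral probability p* = (R−d)/(u−d) = (1.01−0.91)/(1.08−0.91) = 0.5882.
At expiry t=1: V(1,0)=-4.5600, V(1,1)=18.5600
  t=0,j=0: stock 136.0000 → up 146.8800 (V=18.5600), down 123.7600 (V=-4.5600). Price 8.9505; hedge Δ=1.0000, bond B=-127.0495.
Each (Δ,B) replicates both successor values, so the strategy is self-financing and V0 is arbitrage-free.

(0,0): Delta=1.0000 Bond=-127.0495
V0=8.9505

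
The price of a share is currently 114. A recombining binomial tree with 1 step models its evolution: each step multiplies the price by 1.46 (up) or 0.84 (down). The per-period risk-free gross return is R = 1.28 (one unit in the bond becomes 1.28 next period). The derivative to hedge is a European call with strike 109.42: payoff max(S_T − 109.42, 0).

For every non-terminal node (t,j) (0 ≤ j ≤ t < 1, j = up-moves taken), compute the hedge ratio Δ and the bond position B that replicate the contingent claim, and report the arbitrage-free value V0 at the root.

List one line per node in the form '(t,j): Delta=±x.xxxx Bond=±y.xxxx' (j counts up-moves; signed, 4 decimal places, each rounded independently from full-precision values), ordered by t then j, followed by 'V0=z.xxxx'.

(0,0): Delta=0.8067 Bond=-60.3538
V0=31.6139

Under the risk-neutral measure, an up-move has probability p* = (R−d)/(u−d) = 0.7097 and values discount at R = 1.28.
Payoff layer (t=1): V(1,0)=0.0000, V(1,1)=57.0200
  t=0,j=0: stock 114.0000 → up 166.4400 (V=57.0200), down 95.7600 (V=0.0000). Price 31.6139; hedge Δ=0.8067, bond B=-60.3538.
Each (Δ,B) replicates both successor values, so the strategy is self-financing and V0 is arbitrage-free.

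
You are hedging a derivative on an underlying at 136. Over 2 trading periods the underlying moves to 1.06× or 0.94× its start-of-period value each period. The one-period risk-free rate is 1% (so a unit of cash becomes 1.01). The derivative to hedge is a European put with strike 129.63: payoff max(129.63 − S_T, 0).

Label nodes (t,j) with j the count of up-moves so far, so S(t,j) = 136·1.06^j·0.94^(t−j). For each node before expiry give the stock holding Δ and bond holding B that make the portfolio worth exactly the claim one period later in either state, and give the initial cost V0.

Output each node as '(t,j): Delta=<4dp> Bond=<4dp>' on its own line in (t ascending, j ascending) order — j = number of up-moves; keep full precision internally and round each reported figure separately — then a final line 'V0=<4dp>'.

(0,0): Delta=-0.2391 Bond=34.1334
(1,0): Delta=-0.6167 Bond=82.7395
(1,1): Delta=0.0000 Bond=0.0000
V0=1.6101

Under the risk-neutral measure, an up-move has probability p* = (R−d)/(u−d) = 0.5833 and values discount at R = 1.01.
Terminal payoffs: V(2,0)=9.4604, V(2,1)=0.0000, V(2,2)=0.0000
Node (1,0) S=127.8400: V=(p*·0.0000+(1−p*)·9.4604)/1.01=3.9028; Δ=(0.0000−9.4604)/(135.5104−120.1696)=-0.6167; B=V−Δ·S=82.7395
Node (1,1) S=144.1600: V=(p*·0.0000+(1−p*)·0.0000)/1.01=0.0000; Δ=(0.0000−0.0000)/(152.8096−135.5104)=0.0000; B=V−Δ·S=0.0000
Node (0,0) S=136.0000: V=(p*·0.0000+(1−p*)·3.9028)/1.01=1.6101; Δ=(0.0000−3.9028)/(144.1600−127.8400)=-0.2391; B=V−Δ·S=34.1334
Check: Δ(0,0)·S0 + B(0,0) = 1.6101 = V0.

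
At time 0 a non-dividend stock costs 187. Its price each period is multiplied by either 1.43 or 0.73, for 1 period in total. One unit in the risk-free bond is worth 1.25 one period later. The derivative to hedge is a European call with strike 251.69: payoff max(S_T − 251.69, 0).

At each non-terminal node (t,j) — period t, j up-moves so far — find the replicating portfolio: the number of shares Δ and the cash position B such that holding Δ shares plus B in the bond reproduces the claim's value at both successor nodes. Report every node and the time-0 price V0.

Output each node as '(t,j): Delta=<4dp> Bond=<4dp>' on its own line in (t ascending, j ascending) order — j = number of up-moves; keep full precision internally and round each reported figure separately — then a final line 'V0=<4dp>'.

Since d<R<u, set p* = (R−d)/(u−d) = 0.7429; price each node as the discounted p*-expectation of its children.
Terminal payoffs: V(1,0)=0.0000, V(1,1)=15.7200
(0,0): S=187.0000. Δ = (V_up−V_dn)/(S_up−S_dn) = (15.7200−0.0000)/(267.4100−136.5100) = 0.1201. V = [p*·15.7200 + (1−p*)·0.0000]/1.25 = 9.3422. B = V − Δ·S = -13.1150.
Check: Δ(0,0)·S0 + B(0,0) = 9.3422 = V0.

(0,0): Delta=0.1201 Bond=-13.1150
V0=9.3422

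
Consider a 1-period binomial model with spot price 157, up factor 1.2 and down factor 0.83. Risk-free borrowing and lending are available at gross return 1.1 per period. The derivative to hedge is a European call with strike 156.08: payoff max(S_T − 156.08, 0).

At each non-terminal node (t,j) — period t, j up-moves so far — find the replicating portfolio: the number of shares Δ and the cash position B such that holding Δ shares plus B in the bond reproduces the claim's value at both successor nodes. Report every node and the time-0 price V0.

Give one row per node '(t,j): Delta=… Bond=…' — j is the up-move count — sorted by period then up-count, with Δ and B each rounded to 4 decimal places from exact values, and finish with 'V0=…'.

Under the risk-neutral measure, an up-move has probability p* = (R−d)/(u−d) = 0.7297 and values discount at R = 1.1.
Payoff layer (t=1): V(1,0)=0.0000, V(1,1)=32.3200
(0,0): S=157.0000. Δ = (V_up−V_dn)/(S_up−S_dn) = (32.3200−0.0000)/(188.4000−130.3100) = 0.5564. V = [p*·32.3200 + (1−p*)·0.0000]/1.1 = 21.4408. B = V − Δ·S = -65.9106.
The time-0 hedge costs 21.4408, which is the no-arbitrage price.

(0,0): Delta=0.5564 Bond=-65.9106
V0=21.4408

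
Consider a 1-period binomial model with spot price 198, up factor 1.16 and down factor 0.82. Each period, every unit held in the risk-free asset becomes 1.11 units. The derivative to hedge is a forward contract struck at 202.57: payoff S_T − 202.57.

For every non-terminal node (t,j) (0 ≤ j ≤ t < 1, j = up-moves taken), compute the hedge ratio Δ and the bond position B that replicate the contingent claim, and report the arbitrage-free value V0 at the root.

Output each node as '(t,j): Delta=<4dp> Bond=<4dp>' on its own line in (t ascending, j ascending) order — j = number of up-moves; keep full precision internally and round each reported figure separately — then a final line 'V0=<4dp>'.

Under the risk-neutral measure, an up-move has probability p* = (R−d)/(u−d) = 0.8529 and values discount at R = 1.11.
Terminal payoffs: V(1,0)=-40.2100, V(1,1)=27.1100
(0,0): S=198.0000. Δ = (V_up−V_dn)/(S_up−S_dn) = (27.1100−-40.2100)/(229.6800−162.3600) = 1.0000. V = [p*·27.1100 + (1−p*)·-40.2100]/1.11 = 15.5045. B = V − Δ·S = -182.4955.
Root portfolio cost Δ·198+B reproduces V0=15.5045.

(0,0): Delta=1.0000 Bond=-182.4955
V0=15.5045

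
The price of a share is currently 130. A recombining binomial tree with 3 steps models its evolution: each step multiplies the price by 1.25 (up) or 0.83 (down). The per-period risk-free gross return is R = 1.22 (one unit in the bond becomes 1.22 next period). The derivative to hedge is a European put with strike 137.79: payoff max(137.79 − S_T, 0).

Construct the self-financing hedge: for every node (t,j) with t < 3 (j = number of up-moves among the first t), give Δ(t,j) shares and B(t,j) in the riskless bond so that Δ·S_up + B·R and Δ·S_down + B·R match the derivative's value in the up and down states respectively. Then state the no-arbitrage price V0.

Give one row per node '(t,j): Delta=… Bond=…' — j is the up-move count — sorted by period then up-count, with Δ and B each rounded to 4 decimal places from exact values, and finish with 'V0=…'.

(0,0): Delta=-0.0445 Bond=6.0061
(1,0): Delta=-0.4826 Bond=54.5983
(1,1): Delta=-0.0222 Bond=3.6912
(2,0): Delta=-1.0000 Bond=112.9426
(2,1): Delta=-0.4562 Bond=63.0458
(2,2): Delta=0.0000 Bond=0.0000
V0=0.2150

Under the risk-neutral measure, an up-move has probability p* = (R−d)/(u−d) = 0.9286 and values discount at R = 1.22.
Payoff layer (t=3): V(3,0)=63.4577, V(3,1)=25.8438, V(3,2)=0.0000, V(3,3)=0.0000
Node (2,0) S=89.5570: V=(p*·25.8438+(1−p*)·63.4577)/1.22=23.3856; Δ=(25.8438−63.4577)/(111.9462−74.3323)=-1.0000; B=V−Δ·S=112.9426
Node (2,1) S=134.8750: V=(p*·0.0000+(1−p*)·25.8438)/1.22=1.5131; Δ=(0.0000−25.8438)/(168.5938−111.9462)=-0.4562; B=V−Δ·S=63.0458
Node (2,2) S=203.1250: V=(p*·0.0000+(1−p*)·0.0000)/1.22=0.0000; Δ=(0.0000−0.0000)/(253.9062−168.5938)=0.0000; B=V−Δ·S=0.0000
Node (1,0) S=107.9000: V=(p*·1.5131+(1−p*)·23.3856)/1.22=2.5208; Δ=(1.5131−23.3856)/(134.8750−89.5570)=-0.4826; B=V−Δ·S=54.5983
Node (1,1) S=162.5000: V=(p*·0.0000+(1−p*)·1.5131)/1.22=0.0886; Δ=(0.0000−1.5131)/(203.1250−134.8750)=-0.0222; B=V−Δ·S=3.6912
Node (0,0) S=130.0000: V=(p*·0.0886+(1−p*)·2.5208)/1.22=0.2150; Δ=(0.0886−2.5208)/(162.5000−107.9000)=-0.0445; B=V−Δ·S=6.0061
Each (Δ,B) replicates both successor values, so the strategy is self-financing and V0 is arbitrage-free.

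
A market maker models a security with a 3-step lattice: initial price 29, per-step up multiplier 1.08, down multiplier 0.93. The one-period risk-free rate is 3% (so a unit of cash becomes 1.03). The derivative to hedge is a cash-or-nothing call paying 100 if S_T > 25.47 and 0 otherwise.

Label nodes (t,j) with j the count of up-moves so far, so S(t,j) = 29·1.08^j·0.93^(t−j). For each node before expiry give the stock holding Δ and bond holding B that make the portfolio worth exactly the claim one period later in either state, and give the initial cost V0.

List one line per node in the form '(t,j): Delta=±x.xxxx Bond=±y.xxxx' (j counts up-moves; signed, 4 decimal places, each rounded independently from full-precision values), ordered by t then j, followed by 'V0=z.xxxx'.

No-arbitrage ⇒ martingale measure with p* = (R−d)/(u−d) = 0.6667.
Terminal payoffs: V(3,0)=0.0000, V(3,1)=100.0000, V(3,2)=100.0000, V(3,3)=100.0000
  t=2,j=0: stock 25.0821 → up 27.0887 (V=100.0000), down 23.3264 (V=0.0000). Price 64.7249; hedge Δ=26.5794, bond B=-601.9417.
  t=2,j=1: stock 29.1276 → up 31.4578 (V=100.0000), down 27.0887 (V=100.0000). Price 97.0874; hedge Δ=0.0000, bond B=97.0874.
  t=2,j=2: stock 33.8256 → up 36.5316 (V=100.0000), down 31.4578 (V=100.0000). Price 97.0874; hedge Δ=0.0000, bond B=97.0874.
  t=1,j=0: stock 26.9700 → up 29.1276 (V=97.0874), down 25.0821 (V=64.7249). Price 83.7863; hedge Δ=7.9996, bond B=-131.9634.
  t=1,j=1: stock 31.3200 → up 33.8256 (V=97.0874), down 29.1276 (V=97.0874). Price 94.2596; hedge Δ=0.0000, bond B=94.2596.
  t=0,j=0: stock 29.0000 → up 31.3200 (V=94.2596), down 26.9700 (V=83.7863). Price 88.1248; hedge Δ=2.4077, bond B=18.3028.
The time-0 hedge costs 88.1248, which is the no-arbitrage price.

(0,0): Delta=2.4077 Bond=18.3028
(1,0): Delta=7.9996 Bond=-131.9634
(1,1): Delta=0.0000 Bond=94.2596
(2,0): Delta=26.5794 Bond=-601.9417
(2,1): Delta=0.0000 Bond=97.0874
(2,2): Delta=0.0000 Bond=97.0874
V0=88.1248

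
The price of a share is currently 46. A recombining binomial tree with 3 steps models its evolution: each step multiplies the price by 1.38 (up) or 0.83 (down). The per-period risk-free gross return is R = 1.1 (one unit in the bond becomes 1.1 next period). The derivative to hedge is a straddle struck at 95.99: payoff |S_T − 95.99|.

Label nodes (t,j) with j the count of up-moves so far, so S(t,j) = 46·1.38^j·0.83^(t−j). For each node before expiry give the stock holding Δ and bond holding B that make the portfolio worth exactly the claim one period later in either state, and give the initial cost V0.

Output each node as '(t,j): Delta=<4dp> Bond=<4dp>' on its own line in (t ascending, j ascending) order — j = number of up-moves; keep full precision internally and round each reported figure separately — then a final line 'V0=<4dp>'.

(0,0): Delta=-0.6079 Bond=58.5108
(1,0): Delta=-1.0000 Bond=79.3306
(1,1): Delta=-0.3634 Bond=48.8388
(2,0): Delta=-1.0000 Bond=87.2636
(2,1): Delta=-1.0000 Bond=87.2636
(2,2): Delta=0.0337 Bond=18.9394
V0=30.5454

Risk-neutral probability p* = (R−d)/(u−d) = (1.1−0.83)/(1.38−0.83) = 0.4909.
Terminal payoffs: V(3,0)=69.6878, V(3,1)=52.2586, V(3,2)=23.2800, V(3,3)=24.9013
(2,0): S=31.6894. Δ = (V_up−V_dn)/(S_up−S_dn) = (52.2586−69.6878)/(43.7314−26.3022) = -1.0000. V = [p*·52.2586 + (1−p*)·69.6878]/1.1 = 55.5742. B = V − Δ·S = 87.2636.
(2,1): S=52.6884. Δ = (V_up−V_dn)/(S_up−S_dn) = (23.2800−52.2586)/(72.7100−43.7314) = -1.0000. V = [p*·23.2800 + (1−p*)·52.2586]/1.1 = 34.5752. B = V − Δ·S = 87.2636.
(2,2): S=87.6024. Δ = (V_up−V_dn)/(S_up−S_dn) = (24.9013−23.2800)/(120.8913−72.7100) = 0.0337. V = [p*·24.9013 + (1−p*)·23.2800]/1.1 = 21.8872. B = V − Δ·S = 18.9394.
(1,0): S=38.1800. Δ = (V_up−V_dn)/(S_up−S_dn) = (34.5752−55.5742)/(52.6884−31.6894) = -1.0000. V = [p*·34.5752 + (1−p*)·55.5742]/1.1 = 41.1506. B = V − Δ·S = 79.3306.
(1,1): S=63.4800. Δ = (V_up−V_dn)/(S_up−S_dn) = (21.8872−34.5752)/(87.6024−52.6884) = -0.3634. V = [p*·21.8872 + (1−p*)·34.5752]/1.1 = 25.7696. B = V − Δ·S = 48.8388.
(0,0): S=46.0000. Δ = (V_up−V_dn)/(S_up−S_dn) = (25.7696−41.1506)/(63.4800−38.1800) = -0.6079. V = [p*·25.7696 + (1−p*)·41.1506]/1.1 = 30.5454. B = V − Δ·S = 58.5108.
The time-0 hedge costs 30.5454, which is the no-arbitrage price.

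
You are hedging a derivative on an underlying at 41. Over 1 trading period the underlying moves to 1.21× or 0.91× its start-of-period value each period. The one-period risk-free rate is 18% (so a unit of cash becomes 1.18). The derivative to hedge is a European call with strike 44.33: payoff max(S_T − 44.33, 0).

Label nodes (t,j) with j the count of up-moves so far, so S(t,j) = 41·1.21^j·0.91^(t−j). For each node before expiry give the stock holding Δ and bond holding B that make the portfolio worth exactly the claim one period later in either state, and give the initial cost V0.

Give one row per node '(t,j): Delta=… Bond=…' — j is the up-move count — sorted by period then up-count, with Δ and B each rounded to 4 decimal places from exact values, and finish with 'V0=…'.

Since d<R<u, set p* = (R−d)/(u−d) = 0.9000; price each node as the discounted p*-expectation of its children.
Terminal values V(1,·): V(1,0)=0.0000, V(1,1)=5.2800
(0,0): S=41.0000. Δ = (V_up−V_dn)/(S_up−S_dn) = (5.2800−0.0000)/(49.6100−37.3100) = 0.4293. V = [p*·5.2800 + (1−p*)·0.0000]/1.18 = 4.0271. B = V − Δ·S = -13.5729.
Each (Δ,B) replicates both successor values, so the strategy is self-financing and V0 is arbitrage-free.

(0,0): Delta=0.4293 Bond=-13.5729
V0=4.0271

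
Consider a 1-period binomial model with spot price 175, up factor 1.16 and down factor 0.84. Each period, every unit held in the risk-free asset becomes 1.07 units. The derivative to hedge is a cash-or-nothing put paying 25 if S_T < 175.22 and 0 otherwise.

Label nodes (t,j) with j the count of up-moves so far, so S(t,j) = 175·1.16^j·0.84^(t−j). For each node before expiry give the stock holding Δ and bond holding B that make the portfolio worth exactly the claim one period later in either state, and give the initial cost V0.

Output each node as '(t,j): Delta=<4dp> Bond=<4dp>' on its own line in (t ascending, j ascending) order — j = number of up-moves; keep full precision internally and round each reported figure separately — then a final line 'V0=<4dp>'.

No-arbitrage ⇒ martingale measure with p* = (R−d)/(u−d) = 0.7188.
Terminal values V(1,·): V(1,0)=25.0000, V(1,1)=0.0000
(0,0): S=175.0000. Δ = (V_up−V_dn)/(S_up−S_dn) = (0.0000−25.0000)/(203.0000−147.0000) = -0.4464. V = [p*·0.0000 + (1−p*)·25.0000]/1.07 = 6.5713. B = V − Δ·S = 84.6963.
The time-0 hedge costs 6.5713, which is the no-arbitrage price.

(0,0): Delta=-0.4464 Bond=84.6963
V0=6.5713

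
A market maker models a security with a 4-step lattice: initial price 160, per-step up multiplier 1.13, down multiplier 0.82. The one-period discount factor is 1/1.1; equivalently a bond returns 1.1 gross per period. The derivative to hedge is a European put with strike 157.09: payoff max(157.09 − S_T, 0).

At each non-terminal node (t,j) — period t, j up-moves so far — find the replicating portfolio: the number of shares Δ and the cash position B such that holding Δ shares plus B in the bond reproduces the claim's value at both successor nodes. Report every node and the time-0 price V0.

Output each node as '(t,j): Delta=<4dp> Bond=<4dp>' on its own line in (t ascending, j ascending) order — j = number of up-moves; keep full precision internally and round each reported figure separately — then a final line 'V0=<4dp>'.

(0,0): Delta=-0.0856 Bond=14.4462
(1,0): Delta=-0.4659 Bond=65.7885
(1,1): Delta=-0.0560 Bond=10.5447
(2,0): Delta=-1.0000 Bond=129.8264
(2,1): Delta=-0.4244 Bond=66.2110
(2,2): Delta=-0.0274 Bond=5.7479
(3,0): Delta=-1.0000 Bond=142.8091
(3,1): Delta=-1.0000 Bond=142.8091
(3,2): Delta=-0.3796 Bond=65.3345
(3,3): Delta=0.0000 Bond=0.0000
V0=0.7508

Under the risk-neutral measure, an up-move has probability p* = (R−d)/(u−d) = 0.9032 and values discount at R = 1.1.
Payoff layer (t=4): V(4,0)=84.7505, V(4,1)=57.4027, V(4,2)=19.7160, V(4,3)=0.0000, V(4,4)=0.0000
Node (3,0) S=88.2189: V=(p*·57.4027+(1−p*)·84.7505)/1.1=54.5902; Δ=(57.4027−84.7505)/(99.6873−72.3395)=-1.0000; B=V−Δ·S=142.8091
Node (3,1) S=121.5699: V=(p*·19.7160+(1−p*)·57.4027)/1.1=21.2392; Δ=(19.7160−57.4027)/(137.3740−99.6873)=-1.0000; B=V−Δ·S=142.8091
Node (3,2) S=167.5293: V=(p*·0.0000+(1−p*)·19.7160)/1.1=1.7345; Δ=(0.0000−19.7160)/(189.3081−137.3740)=-0.3796; B=V−Δ·S=65.3345
Node (3,3) S=230.8635: V=(p*·0.0000+(1−p*)·0.0000)/1.1=0.0000; Δ=(0.0000−0.0000)/(260.8758−189.3081)=0.0000; B=V−Δ·S=0.0000
Node (2,0) S=107.5840: V=(p*·21.2392+(1−p*)·54.5902)/1.1=22.2424; Δ=(21.2392−54.5902)/(121.5699−88.2189)=-1.0000; B=V−Δ·S=129.8264
Node (2,1) S=148.2560: V=(p*·1.7345+(1−p*)·21.2392)/1.1=3.2928; Δ=(1.7345−21.2392)/(167.5293−121.5699)=-0.4244; B=V−Δ·S=66.2110
Node (2,2) S=204.3040: V=(p*·0.0000+(1−p*)·1.7345)/1.1=0.1526; Δ=(0.0000−1.7345)/(230.8635−167.5293)=-0.0274; B=V−Δ·S=5.7479
Node (1,0) S=131.2000: V=(p*·3.2928+(1−p*)·22.2424)/1.1=4.6606; Δ=(3.2928−22.2424)/(148.2560−107.5840)=-0.4659; B=V−Δ·S=65.7885
Node (1,1) S=180.8000: V=(p*·0.1526+(1−p*)·3.2928)/1.1=0.4150; Δ=(0.1526−3.2928)/(204.3040−148.2560)=-0.0560; B=V−Δ·S=10.5447
Node (0,0) S=160.0000: V=(p*·0.4150+(1−p*)·4.6606)/1.1=0.7508; Δ=(0.4150−4.6606)/(180.8000−131.2000)=-0.0856; B=V−Δ·S=14.4462
Self-financing check: at every node Δ·S+B equals the discounted successor values.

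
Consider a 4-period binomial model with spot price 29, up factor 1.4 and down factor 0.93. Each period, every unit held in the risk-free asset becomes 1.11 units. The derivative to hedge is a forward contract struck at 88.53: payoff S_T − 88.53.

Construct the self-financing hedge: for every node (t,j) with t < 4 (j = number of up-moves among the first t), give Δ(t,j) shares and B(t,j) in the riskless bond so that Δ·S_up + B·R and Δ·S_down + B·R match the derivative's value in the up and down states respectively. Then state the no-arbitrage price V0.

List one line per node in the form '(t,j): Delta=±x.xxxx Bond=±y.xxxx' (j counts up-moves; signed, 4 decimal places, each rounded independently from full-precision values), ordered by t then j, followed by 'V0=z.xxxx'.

Risk-neutral probability p* = (R−d)/(u−d) = (1.11−0.93)/(1.4−0.93) = 0.3830.
Terminal payoffs: V(4,0)=-66.8365, V(4,1)=-55.8731, V(4,2)=-39.3691, V(4,3)=-14.5243, V(4,4)=22.8764
(3,0): S=23.3264. Δ = (V_up−V_dn)/(S_up−S_dn) = (-55.8731−-66.8365)/(32.6569−21.6935) = 1.0000. V = [p*·-55.8731 + (1−p*)·-66.8365]/1.11 = -56.4304. B = V − Δ·S = -79.7568.
(3,1): S=35.1149. Δ = (V_up−V_dn)/(S_up−S_dn) = (-39.3691−-55.8731)/(49.1609−32.6569) = 1.0000. V = [p*·-39.3691 + (1−p*)·-55.8731]/1.11 = -44.6418. B = V − Δ·S = -79.7568.
(3,2): S=52.8612. Δ = (V_up−V_dn)/(S_up−S_dn) = (-14.5243−-39.3691)/(74.0057−49.1609) = 1.0000. V = [p*·-14.5243 + (1−p*)·-39.3691]/1.11 = -26.8956. B = V − Δ·S = -79.7568.
(3,3): S=79.5760. Δ = (V_up−V_dn)/(S_up−S_dn) = (22.8764−-14.5243)/(111.4064−74.0057) = 1.0000. V = [p*·22.8764 + (1−p*)·-14.5243]/1.11 = -0.1808. B = V − Δ·S = -79.7568.
(2,0): S=25.0821. Δ = (V_up−V_dn)/(S_up−S_dn) = (-44.6418−-56.4304)/(35.1149−23.3264) = 1.0000. V = [p*·-44.6418 + (1−p*)·-56.4304]/1.11 = -46.7708. B = V − Δ·S = -71.8529.
(2,1): S=37.7580. Δ = (V_up−V_dn)/(S_up−S_dn) = (-26.8956−-44.6418)/(52.8612−35.1149) = 1.0000. V = [p*·-26.8956 + (1−p*)·-44.6418]/1.11 = -34.0949. B = V − Δ·S = -71.8529.
(2,2): S=56.8400. Δ = (V_up−V_dn)/(S_up−S_dn) = (-0.1808−-26.8956)/(79.5760−52.8612) = 1.0000. V = [p*·-0.1808 + (1−p*)·-26.8956]/1.11 = -15.0129. B = V − Δ·S = -71.8529.
(1,0): S=26.9700. Δ = (V_up−V_dn)/(S_up−S_dn) = (-34.0949−-46.7708)/(37.7580−25.0821) = 1.0000. V = [p*·-34.0949 + (1−p*)·-46.7708]/1.11 = -37.7624. B = V − Δ·S = -64.7324.
(1,1): S=40.6000. Δ = (V_up−V_dn)/(S_up−S_dn) = (-15.0129−-34.0949)/(56.8400−37.7580) = 1.0000. V = [p*·-15.0129 + (1−p*)·-34.0949]/1.11 = -24.1324. B = V − Δ·S = -64.7324.
(0,0): S=29.0000. Δ = (V_up−V_dn)/(S_up−S_dn) = (-24.1324−-37.7624)/(40.6000−26.9700) = 1.0000. V = [p*·-24.1324 + (1−p*)·-37.7624]/1.11 = -29.3175. B = V − Δ·S = -58.3175.
The time-0 hedge costs -29.3175, which is the no-arbitrage price.

(0,0): Delta=1.0000 Bond=-58.3175
(1,0): Delta=1.0000 Bond=-64.7324
(1,1): Delta=1.0000 Bond=-64.7324
(2,0): Delta=1.0000 Bond=-71.8529
(2,1): Delta=1.0000 Bond=-71.8529
(2,2): Delta=1.0000 Bond=-71.8529
(3,0): Delta=1.0000 Bond=-79.7568
(3,1): Delta=1.0000 Bond=-79.7568
(3,2): Delta=1.0000 Bond=-79.7568
(3,3): Delta=1.0000 Bond=-79.7568
V0=-29.3175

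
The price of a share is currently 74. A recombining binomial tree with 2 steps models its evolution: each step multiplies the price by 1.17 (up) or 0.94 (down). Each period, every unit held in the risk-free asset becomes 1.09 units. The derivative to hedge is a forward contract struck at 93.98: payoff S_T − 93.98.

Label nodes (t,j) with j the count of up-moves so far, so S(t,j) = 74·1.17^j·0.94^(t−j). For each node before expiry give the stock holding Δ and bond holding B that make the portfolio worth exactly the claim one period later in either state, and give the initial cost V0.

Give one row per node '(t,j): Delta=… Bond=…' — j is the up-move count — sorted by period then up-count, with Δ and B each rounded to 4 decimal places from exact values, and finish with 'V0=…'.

(0,0): Delta=1.0000 Bond=-79.1011
(1,0): Delta=1.0000 Bond=-86.2202
(1,1): Delta=1.0000 Bond=-86.2202
V0=-5.1011

Since d<R<u, set p* = (R−d)/(u−d) = 0.6522; price each node as the discounted p*-expectation of its children.
At expiry t=2: V(2,0)=-28.5936, V(2,1)=-12.5948, V(2,2)=7.3186
(1,0): S=69.5600. Δ = (V_up−V_dn)/(S_up−S_dn) = (-12.5948−-28.5936)/(81.3852−65.3864) = 1.0000. V = [p*·-12.5948 + (1−p*)·-28.5936]/1.09 = -16.6602. B = V − Δ·S = -86.2202.
(1,1): S=86.5800. Δ = (V_up−V_dn)/(S_up−S_dn) = (7.3186−-12.5948)/(101.2986−81.3852) = 1.0000. V = [p*·7.3186 + (1−p*)·-12.5948]/1.09 = 0.3598. B = V − Δ·S = -86.2202.
(0,0): S=74.0000. Δ = (V_up−V_dn)/(S_up−S_dn) = (0.3598−-16.6602)/(86.5800−69.5600) = 1.0000. V = [p*·0.3598 + (1−p*)·-16.6602]/1.09 = -5.1011. B = V − Δ·S = -79.1011.
Each (Δ,B) replicates both successor values, so the strategy is self-financing and V0 is arbitrage-free.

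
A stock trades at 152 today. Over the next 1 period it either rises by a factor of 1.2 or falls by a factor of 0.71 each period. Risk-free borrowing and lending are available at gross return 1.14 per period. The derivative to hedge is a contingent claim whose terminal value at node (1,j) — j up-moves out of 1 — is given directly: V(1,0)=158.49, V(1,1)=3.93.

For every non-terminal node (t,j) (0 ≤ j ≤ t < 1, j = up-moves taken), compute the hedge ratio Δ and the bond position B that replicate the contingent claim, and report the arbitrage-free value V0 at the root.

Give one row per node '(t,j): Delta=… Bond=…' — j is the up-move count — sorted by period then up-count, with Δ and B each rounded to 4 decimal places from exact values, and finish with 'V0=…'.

Risk-neutral probability p* = (R−d)/(u−d) = (1.14−0.71)/(1.2−0.71) = 0.8776.
Payoff layer (t=1): V(1,0)=158.4900, V(1,1)=3.9300
(0,0): S=152.0000. Δ = (V_up−V_dn)/(S_up−S_dn) = (3.9300−158.4900)/(182.4000−107.9200) = -2.0752. V = [p*·3.9300 + (1−p*)·158.4900]/1.14 = 20.0489. B = V − Δ·S = 335.4774.
The time-0 hedge costs 20.0489, which is the no-arbitrage price.

(0,0): Delta=-2.0752 Bond=335.4774
V0=20.0489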